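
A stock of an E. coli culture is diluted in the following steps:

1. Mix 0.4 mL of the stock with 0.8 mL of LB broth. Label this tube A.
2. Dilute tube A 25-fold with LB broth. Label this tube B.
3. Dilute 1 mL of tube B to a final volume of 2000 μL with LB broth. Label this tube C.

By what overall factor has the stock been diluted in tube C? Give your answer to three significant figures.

150

Step 1: 0.4 mL + 0.8 mL = 1.2 mL total → factor 1.2/0.4 = 3
Step 2: 25-fold → factor 25
Step 3: 1 mL brought to 2000 μL → factor 2/1 = 2
Overall dilution factor = 3 × 25 × 2 = 150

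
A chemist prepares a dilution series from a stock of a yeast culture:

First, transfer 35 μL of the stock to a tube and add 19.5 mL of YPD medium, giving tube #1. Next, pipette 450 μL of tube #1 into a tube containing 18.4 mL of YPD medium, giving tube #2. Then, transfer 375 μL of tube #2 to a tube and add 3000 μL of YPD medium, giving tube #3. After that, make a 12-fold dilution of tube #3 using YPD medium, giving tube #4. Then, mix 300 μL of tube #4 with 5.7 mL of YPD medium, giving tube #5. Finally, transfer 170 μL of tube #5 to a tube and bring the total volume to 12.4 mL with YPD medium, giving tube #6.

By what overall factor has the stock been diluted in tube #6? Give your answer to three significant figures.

3.68 × 10^9

Step 1: 35 μL + 19.5 mL = 19535 μL total → factor 19535/35 = 558.14
Step 2: 450 μL + 18.4 mL = 18850 μL total → factor 18850/450 = 41.889
Step 3: 375 μL + 3000 μL = 3375 μL total → factor 3375/375 = 9
Step 4: 12-fold → factor 12
Step 5: 300 μL + 5.7 mL = 6000 μL total → factor 6000/300 = 20
Step 6: 170 μL brought to 12.4 mL → factor 12400/170 = 72.941
Overall dilution factor = 558.14 × 41.889 × 9 × 12 × 20 × 72.941 = 3.6836 × 10^9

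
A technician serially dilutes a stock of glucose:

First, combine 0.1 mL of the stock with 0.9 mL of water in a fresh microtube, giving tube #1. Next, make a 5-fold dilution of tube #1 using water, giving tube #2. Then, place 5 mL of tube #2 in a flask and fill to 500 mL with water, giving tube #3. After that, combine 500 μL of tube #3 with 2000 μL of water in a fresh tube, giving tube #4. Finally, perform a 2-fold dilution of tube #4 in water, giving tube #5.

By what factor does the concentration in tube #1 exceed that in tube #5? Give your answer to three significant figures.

Step 1: 0.1 mL + 0.9 mL = 1 mL total → factor 1/0.1 = 10
Step 2: 5-fold → factor 5
Step 3: 5 mL brought to 500 mL → factor 500/5 = 100
Step 4: 500 μL + 2000 μL = 2500 μL total → factor 2500/500 = 5
Step 5: 2-fold → factor 2
Dilution factor to tube #1 = 10; to tube #5 = 50000
[tube #1]/[tube #5] = (factor to tube #5)/(factor to tube #1) = 50000/10 = 5.00 × 10^3

5.00 × 10^3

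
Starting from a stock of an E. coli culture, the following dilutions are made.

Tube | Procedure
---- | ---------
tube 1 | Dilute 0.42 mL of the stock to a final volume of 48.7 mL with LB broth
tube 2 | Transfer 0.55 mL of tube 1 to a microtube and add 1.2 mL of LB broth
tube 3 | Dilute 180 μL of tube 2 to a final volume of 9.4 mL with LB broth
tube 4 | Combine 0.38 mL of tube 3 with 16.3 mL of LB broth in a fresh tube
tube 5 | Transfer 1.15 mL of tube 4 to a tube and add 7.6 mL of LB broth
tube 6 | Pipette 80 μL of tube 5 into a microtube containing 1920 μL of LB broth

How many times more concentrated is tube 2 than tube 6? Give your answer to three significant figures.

4.36 × 10^5

Step 1: 0.42 mL brought to 48.7 mL → factor 48.7/0.42 = 115.95
Step 2: 0.55 mL + 1.2 mL = 1.75 mL total → factor 1.75/0.55 = 3.1818
Step 3: 180 μL brought to 9.4 mL → factor 9400/180 = 52.222
Step 4: 0.38 mL + 16.3 mL = 16.68 mL total → factor 16.68/0.38 = 43.895
Step 5: 1.15 mL + 7.6 mL = 8.75 mL total → factor 8.75/1.15 = 7.6087
Step 6: 80 μL + 1920 μL = 2000 μL total → factor 2000/80 = 25
Dilution factor to tube 2 = 368.94; to tube 6 = 1.6087 × 10^8
[tube 2]/[tube 6] = (factor to tube 6)/(factor to tube 2) = 1.6087 × 10^8/368.94 = 4.36 × 10^5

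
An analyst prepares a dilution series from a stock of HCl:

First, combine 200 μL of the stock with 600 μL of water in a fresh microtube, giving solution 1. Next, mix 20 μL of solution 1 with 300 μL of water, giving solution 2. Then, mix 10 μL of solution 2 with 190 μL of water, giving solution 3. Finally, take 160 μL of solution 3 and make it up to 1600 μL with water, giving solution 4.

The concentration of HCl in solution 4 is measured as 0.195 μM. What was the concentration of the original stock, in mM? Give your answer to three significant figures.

Step 1: 200 μL + 600 μL = 800 μL total → factor 800/200 = 4
Step 2: 20 μL + 300 μL = 320 μL total → factor 320/20 = 16
Step 3: 10 μL + 190 μL = 200 μL total → factor 200/10 = 20
Step 4: 160 μL brought to 1600 μL → factor 1600/160 = 10
Overall dilution factor = 4 × 16 × 20 × 10 = 12800
Stock = 0.195 μM × 12800 = 2496 μM = 2.50 mM

2.50 mM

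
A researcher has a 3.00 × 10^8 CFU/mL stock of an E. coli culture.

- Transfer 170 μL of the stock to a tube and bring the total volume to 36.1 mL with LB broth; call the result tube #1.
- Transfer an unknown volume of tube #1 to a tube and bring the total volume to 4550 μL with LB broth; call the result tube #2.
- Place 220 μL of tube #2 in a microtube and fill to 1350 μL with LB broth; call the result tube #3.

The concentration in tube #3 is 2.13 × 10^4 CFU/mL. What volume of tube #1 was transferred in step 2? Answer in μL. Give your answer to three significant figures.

421 μL

Step 1: 170 μL brought to 36.1 mL → factor 36100/170 = 212.35
Step 2: v brought to 4550 μL → factor = 4550 μL/v
Step 3: 220 μL brought to 1350 μL → factor 1350/220 = 6.1364
Product of known-step factors = 1303.1
Overall factor = 3.00 × 10^8 CFU/mL / (2.13 × 10^4 CFU/mL) = 14085
Step-2 factor = 14085 / 1303.1 = 10.809
v = 4550 μL / 10.809 = 421 μL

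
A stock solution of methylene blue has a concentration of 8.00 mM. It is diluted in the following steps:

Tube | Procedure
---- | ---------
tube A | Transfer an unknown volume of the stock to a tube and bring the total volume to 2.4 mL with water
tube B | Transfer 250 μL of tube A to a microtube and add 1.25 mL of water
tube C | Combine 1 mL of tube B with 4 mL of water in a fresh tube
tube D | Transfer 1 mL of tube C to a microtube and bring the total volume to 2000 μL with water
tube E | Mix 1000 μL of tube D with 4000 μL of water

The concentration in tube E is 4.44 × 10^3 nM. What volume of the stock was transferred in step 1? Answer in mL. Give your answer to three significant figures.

0.400 mL

Step 1: v brought to 2.4 mL → factor = 2.4 mL/v
Step 2: 250 μL + 1.25 mL = 1500 μL total → factor 1500/250 = 6
Step 3: 1 mL + 4 mL = 5 mL total → factor 5/1 = 5
Step 4: 1 mL brought to 2000 μL → factor 2/1 = 2
Step 5: 1000 μL + 4000 μL = 5000 μL total → factor 5000/1000 = 5
Product of known-step factors = 300
Overall factor = 8.00 mM / (4.44 × 10^3 nM) = 1801.8
Step-1 factor = 1801.8 / 300 = 6.006
v = 2.4 mL / 6.006 = 0.400 mL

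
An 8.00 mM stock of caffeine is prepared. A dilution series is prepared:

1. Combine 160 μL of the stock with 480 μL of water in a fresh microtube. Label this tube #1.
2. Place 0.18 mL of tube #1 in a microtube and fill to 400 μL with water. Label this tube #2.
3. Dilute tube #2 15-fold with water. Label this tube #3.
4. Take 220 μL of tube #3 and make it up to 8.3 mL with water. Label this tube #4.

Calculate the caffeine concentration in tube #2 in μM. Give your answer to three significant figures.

Step 1: 160 μL + 480 μL = 640 μL total → factor 640/160 = 4
Step 2: 0.18 mL brought to 400 μL → factor 0.4/0.18 = 2.2222
Dilution factor through tube #2 = 4 × 2.2222 = 8.8889
[tube #2] = 8.00 mM / 8.8889 = 0.9000 mM = 900 μM

900 μM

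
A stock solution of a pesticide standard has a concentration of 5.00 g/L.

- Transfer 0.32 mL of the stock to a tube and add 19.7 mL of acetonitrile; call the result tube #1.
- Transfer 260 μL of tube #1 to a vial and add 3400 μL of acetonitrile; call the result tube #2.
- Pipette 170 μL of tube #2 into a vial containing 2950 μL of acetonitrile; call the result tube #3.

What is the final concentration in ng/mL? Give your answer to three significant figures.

309 ng/mL

Step 1: 0.32 mL + 19.7 mL = 20.02 mL total → factor 20.02/0.32 = 62.562
Step 2: 260 μL + 3400 μL = 3660 μL total → factor 3660/260 = 14.077
Step 3: 170 μL + 2950 μL = 3120 μL total → factor 3120/170 = 18.353
Overall dilution factor = 62.562 × 14.077 × 18.353 = 16163
Final = 5.00 g/L / 16163 = 0.0003093 g/L = 309 ng/mL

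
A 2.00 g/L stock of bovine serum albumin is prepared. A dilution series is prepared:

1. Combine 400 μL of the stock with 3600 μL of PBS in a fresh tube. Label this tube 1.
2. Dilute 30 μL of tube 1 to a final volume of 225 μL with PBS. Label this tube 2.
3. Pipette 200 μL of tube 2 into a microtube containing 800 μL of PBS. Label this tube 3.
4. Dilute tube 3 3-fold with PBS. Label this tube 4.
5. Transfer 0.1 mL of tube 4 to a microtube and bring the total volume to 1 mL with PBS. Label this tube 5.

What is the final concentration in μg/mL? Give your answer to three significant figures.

0.178 μg/mL

Step 1: 400 μL + 3600 μL = 4000 μL total → factor 4000/400 = 10
Step 2: 30 μL brought to 225 μL → factor 225/30 = 7.5
Step 3: 200 μL + 800 μL = 1000 μL total → factor 1000/200 = 5
Step 4: 3-fold → factor 3
Step 5: 0.1 mL brought to 1 mL → factor 1/0.1 = 10
Overall dilution factor = 10 × 7.5 × 5 × 3 × 10 = 11250
Final = 2.00 g/L / 11250 = 0.0001778 g/L = 0.178 μg/mL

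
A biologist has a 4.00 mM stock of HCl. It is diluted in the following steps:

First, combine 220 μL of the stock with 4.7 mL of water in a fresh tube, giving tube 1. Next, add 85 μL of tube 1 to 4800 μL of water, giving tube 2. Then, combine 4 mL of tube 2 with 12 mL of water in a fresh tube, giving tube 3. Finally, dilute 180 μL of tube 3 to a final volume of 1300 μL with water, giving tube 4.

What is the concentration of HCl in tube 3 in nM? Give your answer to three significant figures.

778 nM

Step 1: 220 μL + 4.7 mL = 4920 μL total → factor 4920/220 = 22.364
Step 2: 85 μL + 4800 μL = 4885 μL total → factor 4885/85 = 57.471
Step 3: 4 mL + 12 mL = 16 mL total → factor 16/4 = 4
Dilution factor through tube 3 = 22.364 × 57.471 × 4 = 5141
[tube 3] = 4.00 mM / 5141 = 0.0007781 mM = 778 nM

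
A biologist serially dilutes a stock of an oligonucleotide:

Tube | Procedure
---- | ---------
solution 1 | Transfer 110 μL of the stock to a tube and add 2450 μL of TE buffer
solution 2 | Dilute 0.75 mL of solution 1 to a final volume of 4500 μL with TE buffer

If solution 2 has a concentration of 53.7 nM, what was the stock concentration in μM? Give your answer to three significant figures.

Step 1: 110 μL + 2450 μL = 2560 μL total → factor 2560/110 = 23.273
Step 2: 0.75 mL brought to 4500 μL → factor 4.5/0.75 = 6
Overall dilution factor = 23.273 × 6 = 139.64
Stock = 53.7 nM × 139.64 = 7498 nM = 7.50 μM

7.50 μM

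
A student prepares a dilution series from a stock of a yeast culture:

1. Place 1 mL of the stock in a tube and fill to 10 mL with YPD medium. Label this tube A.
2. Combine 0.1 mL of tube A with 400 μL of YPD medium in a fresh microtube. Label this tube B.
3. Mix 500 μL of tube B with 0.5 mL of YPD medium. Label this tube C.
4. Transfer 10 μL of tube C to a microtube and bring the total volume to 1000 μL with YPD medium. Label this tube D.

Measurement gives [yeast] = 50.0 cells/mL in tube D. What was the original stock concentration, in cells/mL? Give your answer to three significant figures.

Step 1: 1 mL brought to 10 mL → factor 10/1 = 10
Step 2: 0.1 mL + 400 μL = 0.5 mL total → factor 0.5/0.1 = 5
Step 3: 500 μL + 0.5 mL = 1000 μL total → factor 1000/500 = 2
Step 4: 10 μL brought to 1000 μL → factor 1000/10 = 100
Overall dilution factor = 10 × 5 × 2 × 100 = 10000
Stock = 50.0 cells/mL × 10000 = 5.00 × 10^5 cells/mL

5.00 × 10^5 cells/mL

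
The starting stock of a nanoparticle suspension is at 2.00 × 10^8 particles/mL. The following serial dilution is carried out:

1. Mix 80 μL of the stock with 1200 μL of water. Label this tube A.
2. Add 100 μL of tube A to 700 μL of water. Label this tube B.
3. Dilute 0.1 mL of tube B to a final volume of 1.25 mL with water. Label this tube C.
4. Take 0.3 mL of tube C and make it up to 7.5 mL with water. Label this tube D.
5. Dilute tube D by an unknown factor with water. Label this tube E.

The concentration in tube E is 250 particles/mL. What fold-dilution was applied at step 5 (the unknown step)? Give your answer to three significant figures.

Step 1: 80 μL + 1200 μL = 1280 μL total → factor 1280/80 = 16
Step 2: 100 μL + 700 μL = 800 μL total → factor 800/100 = 8
Step 3: 0.1 mL brought to 1.25 mL → factor 1.25/0.1 = 12.5
Step 4: 0.3 mL brought to 7.5 mL → factor 7.5/0.3 = 25
Step 5: unknown factor x
Product of known-step factors = 40000
Overall factor = 2.00 × 10^8 particles/mL / (250 particles/mL) = 8 × 10^5
x = 8 × 10^5 / 40000 = 20.0

20.0-fold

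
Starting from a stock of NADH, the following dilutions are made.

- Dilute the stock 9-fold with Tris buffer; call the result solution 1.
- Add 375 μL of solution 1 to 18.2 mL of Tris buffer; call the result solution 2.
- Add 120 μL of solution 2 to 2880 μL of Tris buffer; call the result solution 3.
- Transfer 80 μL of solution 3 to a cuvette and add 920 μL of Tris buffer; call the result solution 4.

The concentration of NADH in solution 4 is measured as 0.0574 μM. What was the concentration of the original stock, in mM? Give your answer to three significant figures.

Step 1: 9-fold → factor 9
Step 2: 375 μL + 18.2 mL = 18575 μL total → factor 18575/375 = 49.533
Step 3: 120 μL + 2880 μL = 3000 μL total → factor 3000/120 = 25
Step 4: 80 μL + 920 μL = 1000 μL total → factor 1000/80 = 12.5
Overall dilution factor = 9 × 49.533 × 25 × 12.5 = 1.3931 × 10^5
Stock = 0.0574 μM × 1.3931 × 10^5 = 7997 μM = 8.00 mM

8.00 mM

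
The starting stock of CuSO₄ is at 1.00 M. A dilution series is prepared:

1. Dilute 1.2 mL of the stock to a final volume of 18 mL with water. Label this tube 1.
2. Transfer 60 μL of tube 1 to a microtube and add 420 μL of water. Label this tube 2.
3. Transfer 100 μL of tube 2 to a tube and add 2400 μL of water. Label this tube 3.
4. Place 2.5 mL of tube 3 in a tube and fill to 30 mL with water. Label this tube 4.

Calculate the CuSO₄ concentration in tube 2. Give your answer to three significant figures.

Step 1: 1.2 mL brought to 18 mL → factor 18/1.2 = 15
Step 2: 60 μL + 420 μL = 480 μL total → factor 480/60 = 8
Dilution factor through tube 2 = 15 × 8 = 120
[tube 2] = 1.00 M / 120 = 0.00833 M

0.00833 M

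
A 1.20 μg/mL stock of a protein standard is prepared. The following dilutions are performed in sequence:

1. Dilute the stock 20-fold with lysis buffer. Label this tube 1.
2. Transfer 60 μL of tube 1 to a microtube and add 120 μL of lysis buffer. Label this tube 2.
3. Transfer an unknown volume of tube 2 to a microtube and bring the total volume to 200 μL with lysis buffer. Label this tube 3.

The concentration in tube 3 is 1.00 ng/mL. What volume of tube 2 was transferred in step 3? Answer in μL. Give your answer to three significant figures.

10.0 μL

Step 1: 20-fold → factor 20
Step 2: 60 μL + 120 μL = 180 μL total → factor 180/60 = 3
Step 3: v brought to 200 μL → factor = 200 μL/v
Product of known-step factors = 60
Overall factor = 1.20 μg/mL / (1.00 ng/mL) = 1200
Step-3 factor = 1200 / 60 = 20
v = 200 μL / 20 = 10.0 μL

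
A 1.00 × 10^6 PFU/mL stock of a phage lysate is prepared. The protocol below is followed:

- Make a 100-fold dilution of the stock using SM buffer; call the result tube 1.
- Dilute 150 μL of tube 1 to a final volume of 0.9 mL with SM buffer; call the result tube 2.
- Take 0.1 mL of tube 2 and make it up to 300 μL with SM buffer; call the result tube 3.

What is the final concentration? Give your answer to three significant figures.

556 PFU/mL

Step 1: 100-fold → factor 100
Step 2: 150 μL brought to 0.9 mL → factor 900/150 = 6
Step 3: 0.1 mL brought to 300 μL → factor 0.3/0.1 = 3
Overall dilution factor = 100 × 6 × 3 = 1800
Final = 1.00 × 10^6 PFU/mL / 1800 = 556 PFU/mL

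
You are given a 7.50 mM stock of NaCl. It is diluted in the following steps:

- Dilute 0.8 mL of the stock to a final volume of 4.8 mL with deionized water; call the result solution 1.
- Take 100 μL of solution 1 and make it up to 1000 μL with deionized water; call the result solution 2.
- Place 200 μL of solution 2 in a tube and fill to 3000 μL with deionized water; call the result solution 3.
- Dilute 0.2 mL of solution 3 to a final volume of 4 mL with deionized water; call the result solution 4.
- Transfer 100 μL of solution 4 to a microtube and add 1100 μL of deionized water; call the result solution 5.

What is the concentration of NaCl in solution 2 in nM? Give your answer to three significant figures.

Step 1: 0.8 mL brought to 4.8 mL → factor 4.8/0.8 = 6
Step 2: 100 μL brought to 1000 μL → factor 1000/100 = 10
Dilution factor through solution 2 = 6 × 10 = 60
[solution 2] = 7.50 mM / 60 = 0.1250 mM = 1.25 × 10^5 nM

1.25 × 10^5 nM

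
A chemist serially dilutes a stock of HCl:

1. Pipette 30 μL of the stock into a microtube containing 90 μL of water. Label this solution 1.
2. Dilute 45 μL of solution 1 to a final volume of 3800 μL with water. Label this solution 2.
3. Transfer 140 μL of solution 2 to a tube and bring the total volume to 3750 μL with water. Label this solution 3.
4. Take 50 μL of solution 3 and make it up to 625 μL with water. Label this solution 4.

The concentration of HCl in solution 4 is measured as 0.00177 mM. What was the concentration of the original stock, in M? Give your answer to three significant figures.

Step 1: 30 μL + 90 μL = 120 μL total → factor 120/30 = 4
Step 2: 45 μL brought to 3800 μL → factor 3800/45 = 84.444
Step 3: 140 μL brought to 3750 μL → factor 3750/140 = 26.786
Step 4: 50 μL brought to 625 μL → factor 625/50 = 12.5
Overall dilution factor = 4 × 84.444 × 26.786 × 12.5 = 1.131 × 10^5
Stock = 0.00177 mM × 1.131 × 10^5 = 200.2 mM = 0.200 M

0.200 M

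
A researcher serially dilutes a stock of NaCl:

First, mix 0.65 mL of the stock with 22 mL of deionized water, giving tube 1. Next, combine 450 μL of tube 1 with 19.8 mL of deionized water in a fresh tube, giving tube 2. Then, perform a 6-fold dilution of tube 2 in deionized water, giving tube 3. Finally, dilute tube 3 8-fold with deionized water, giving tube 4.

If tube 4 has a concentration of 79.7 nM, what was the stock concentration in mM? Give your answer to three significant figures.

Step 1: 0.65 mL + 22 mL = 22.65 mL total → factor 22.65/0.65 = 34.846
Step 2: 450 μL + 19.8 mL = 20250 μL total → factor 20250/450 = 45
Step 3: 6-fold → factor 6
Step 4: 8-fold → factor 8
Overall dilution factor = 34.846 × 45 × 6 × 8 = 75268
Stock = 79.7 nM × 75268 = 5.999 × 10^6 nM = 6.00 mM

6.00 mM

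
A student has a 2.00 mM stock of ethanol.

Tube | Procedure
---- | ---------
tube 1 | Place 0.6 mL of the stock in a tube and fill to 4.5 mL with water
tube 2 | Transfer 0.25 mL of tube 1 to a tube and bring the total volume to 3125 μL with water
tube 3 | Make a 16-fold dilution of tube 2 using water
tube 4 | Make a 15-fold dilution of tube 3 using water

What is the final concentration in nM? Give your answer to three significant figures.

Step 1: 0.6 mL brought to 4.5 mL → factor 4.5/0.6 = 7.5
Step 2: 0.25 mL brought to 3125 μL → factor 3.125/0.25 = 12.5
Step 3: 16-fold → factor 16
Step 4: 15-fold → factor 15
Overall dilution factor = 7.5 × 12.5 × 16 × 15 = 22500
Final = 2.00 mM / 22500 = 8.889 × 10^-5 mM = 88.9 nM

88.9 nM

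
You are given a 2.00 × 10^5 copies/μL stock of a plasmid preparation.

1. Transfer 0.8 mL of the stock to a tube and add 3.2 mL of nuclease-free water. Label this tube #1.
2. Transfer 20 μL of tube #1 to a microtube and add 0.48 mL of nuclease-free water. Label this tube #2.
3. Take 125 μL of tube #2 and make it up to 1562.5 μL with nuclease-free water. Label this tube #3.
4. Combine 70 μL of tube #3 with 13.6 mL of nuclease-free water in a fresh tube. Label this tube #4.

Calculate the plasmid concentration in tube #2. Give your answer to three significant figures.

Step 1: 0.8 mL + 3.2 mL = 4 mL total → factor 4/0.8 = 5
Step 2: 20 μL + 0.48 mL = 500 μL total → factor 500/20 = 25
Dilution factor through tube #2 = 5 × 25 = 125
[tube #2] = 2.00 × 10^5 copies/μL / 125 = 1.60 × 10^3 copies/μL

1.60 × 10^3 copies/μL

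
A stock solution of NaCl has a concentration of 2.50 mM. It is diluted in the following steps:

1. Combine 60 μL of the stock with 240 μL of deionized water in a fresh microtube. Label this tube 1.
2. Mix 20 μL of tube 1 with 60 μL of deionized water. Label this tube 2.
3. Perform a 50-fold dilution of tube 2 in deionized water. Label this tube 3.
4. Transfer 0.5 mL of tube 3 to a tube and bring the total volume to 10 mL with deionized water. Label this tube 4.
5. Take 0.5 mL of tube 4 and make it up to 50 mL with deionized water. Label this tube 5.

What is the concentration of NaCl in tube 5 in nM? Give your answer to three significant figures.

1.25 nM

Step 1: 60 μL + 240 μL = 300 μL total → factor 300/60 = 5
Step 2: 20 μL + 60 μL = 80 μL total → factor 80/20 = 4
Step 3: 50-fold → factor 50
Step 4: 0.5 mL brought to 10 mL → factor 10/0.5 = 20
Step 5: 0.5 mL brought to 50 mL → factor 50/0.5 = 100
Overall dilution factor = 5 × 4 × 50 × 20 × 100 = 2 × 10^6
Final = 2.50 mM / 2 × 10^6 = 1.250 × 10^-6 mM = 1.25 nM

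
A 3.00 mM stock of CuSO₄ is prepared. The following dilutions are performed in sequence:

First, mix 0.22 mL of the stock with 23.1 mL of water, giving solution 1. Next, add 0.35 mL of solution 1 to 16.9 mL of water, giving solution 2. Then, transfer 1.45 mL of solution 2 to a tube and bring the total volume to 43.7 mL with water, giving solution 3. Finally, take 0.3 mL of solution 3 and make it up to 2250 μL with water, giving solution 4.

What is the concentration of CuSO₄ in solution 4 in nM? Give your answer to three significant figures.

Step 1: 0.22 mL + 23.1 mL = 23.32 mL total → factor 23.32/0.22 = 106
Step 2: 0.35 mL + 16.9 mL = 17.25 mL total → factor 17.25/0.35 = 49.286
Step 3: 1.45 mL brought to 43.7 mL → factor 43.7/1.45 = 30.138
Step 4: 0.3 mL brought to 2250 μL → factor 2.25/0.3 = 7.5
Overall dilution factor = 106 × 49.286 × 30.138 × 7.5 = 1.1809 × 10^6
Final = 3.00 mM / 1.1809 × 10^6 = 2.541 × 10^-6 mM = 2.54 nM

2.54 nM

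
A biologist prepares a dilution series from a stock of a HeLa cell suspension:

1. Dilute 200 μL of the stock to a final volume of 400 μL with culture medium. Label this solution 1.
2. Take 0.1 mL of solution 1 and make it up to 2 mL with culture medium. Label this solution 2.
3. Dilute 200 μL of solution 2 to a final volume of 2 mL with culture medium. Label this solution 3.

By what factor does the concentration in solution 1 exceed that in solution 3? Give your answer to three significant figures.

Step 1: 200 μL brought to 400 μL → factor 400/200 = 2
Step 2: 0.1 mL brought to 2 mL → factor 2/0.1 = 20
Step 3: 200 μL brought to 2 mL → factor 2000/200 = 10
Dilution factor to solution 1 = 2; to solution 3 = 400
[solution 1]/[solution 3] = (factor to solution 3)/(factor to solution 1) = 400/2 = 200

200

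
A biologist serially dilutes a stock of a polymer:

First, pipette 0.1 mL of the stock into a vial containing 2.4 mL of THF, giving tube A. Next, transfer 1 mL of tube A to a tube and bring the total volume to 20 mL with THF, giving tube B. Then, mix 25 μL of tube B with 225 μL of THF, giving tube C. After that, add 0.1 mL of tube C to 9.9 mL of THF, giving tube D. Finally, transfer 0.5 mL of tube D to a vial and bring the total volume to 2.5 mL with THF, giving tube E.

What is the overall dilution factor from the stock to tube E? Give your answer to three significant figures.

2.50 × 10^6

Step 1: 0.1 mL + 2.4 mL = 2.5 mL total → factor 2.5/0.1 = 25
Step 2: 1 mL brought to 20 mL → factor 20/1 = 20
Step 3: 25 μL + 225 μL = 250 μL total → factor 250/25 = 10
Step 4: 0.1 mL + 9.9 mL = 10 mL total → factor 10/0.1 = 100
Step 5: 0.5 mL brought to 2.5 mL → factor 2.5/0.5 = 5
Overall dilution factor = 25 × 20 × 10 × 100 × 5 = 2.5 × 10^6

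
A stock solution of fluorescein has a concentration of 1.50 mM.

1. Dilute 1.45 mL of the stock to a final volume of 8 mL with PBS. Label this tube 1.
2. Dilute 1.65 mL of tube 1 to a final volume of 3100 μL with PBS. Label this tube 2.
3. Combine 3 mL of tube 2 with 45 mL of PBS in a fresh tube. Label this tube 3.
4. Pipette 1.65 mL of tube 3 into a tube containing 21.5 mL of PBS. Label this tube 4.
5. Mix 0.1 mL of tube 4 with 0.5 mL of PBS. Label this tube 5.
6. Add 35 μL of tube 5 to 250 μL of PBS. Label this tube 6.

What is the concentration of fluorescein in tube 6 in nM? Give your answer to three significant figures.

13.2 nM

Step 1: 1.45 mL brought to 8 mL → factor 8/1.45 = 5.5172
Step 2: 1.65 mL brought to 3100 μL → factor 3.1/1.65 = 1.8788
Step 3: 3 mL + 45 mL = 48 mL total → factor 48/3 = 16
Step 4: 1.65 mL + 21.5 mL = 23.15 mL total → factor 23.15/1.65 = 14.03
Step 5: 0.1 mL + 0.5 mL = 0.6 mL total → factor 0.6/0.1 = 6
Step 6: 35 μL + 250 μL = 285 μL total → factor 285/35 = 8.1429
Overall dilution factor = 5.5172 × 1.8788 × 16 × 14.03 × 6 × 8.1429 = 1.1369 × 10^5
Final = 1.50 mM / 1.1369 × 10^5 = 1.319 × 10^-5 mM = 13.2 nM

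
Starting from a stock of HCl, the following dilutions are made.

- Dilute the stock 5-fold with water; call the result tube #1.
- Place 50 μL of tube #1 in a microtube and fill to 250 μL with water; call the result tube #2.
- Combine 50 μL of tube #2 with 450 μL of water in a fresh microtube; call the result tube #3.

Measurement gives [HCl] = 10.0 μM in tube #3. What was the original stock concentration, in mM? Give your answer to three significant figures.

Step 1: 5-fold → factor 5
Step 2: 50 μL brought to 250 μL → factor 250/50 = 5
Step 3: 50 μL + 450 μL = 500 μL total → factor 500/50 = 10
Overall dilution factor = 5 × 5 × 10 = 250
Stock = 10.0 μM × 250 = 2500 μM = 2.50 mM

2.50 mM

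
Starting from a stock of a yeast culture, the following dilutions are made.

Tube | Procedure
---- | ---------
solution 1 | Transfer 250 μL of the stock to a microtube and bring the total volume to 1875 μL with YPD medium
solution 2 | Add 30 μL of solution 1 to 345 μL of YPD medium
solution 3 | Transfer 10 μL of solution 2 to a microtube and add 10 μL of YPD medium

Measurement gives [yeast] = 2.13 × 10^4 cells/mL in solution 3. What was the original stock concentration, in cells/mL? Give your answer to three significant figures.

3.99 × 10^6 cells/mL

Step 1: 250 μL brought to 1875 μL → factor 1875/250 = 7.5
Step 2: 30 μL + 345 μL = 375 μL total → factor 375/30 = 12.5
Step 3: 10 μL + 10 μL = 20 μL total → factor 20/10 = 2
Overall dilution factor = 7.5 × 12.5 × 2 = 187.5
Stock = 2.13 × 10^4 cells/mL × 187.5 = 3.99 × 10^6 cells/mL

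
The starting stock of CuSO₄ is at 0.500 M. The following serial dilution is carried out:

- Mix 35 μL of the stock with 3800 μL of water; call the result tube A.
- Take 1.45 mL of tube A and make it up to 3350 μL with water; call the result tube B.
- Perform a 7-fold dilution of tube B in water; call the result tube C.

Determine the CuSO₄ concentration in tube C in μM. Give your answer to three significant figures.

Step 1: 35 μL + 3800 μL = 3835 μL total → factor 3835/35 = 109.57
Step 2: 1.45 mL brought to 3350 μL → factor 3.35/1.45 = 2.3103
Step 3: 7-fold → factor 7
Overall dilution factor = 109.57 × 2.3103 × 7 = 1772
Final = 0.500 M / 1772 = 0.0002822 M = 282 μM

282 μM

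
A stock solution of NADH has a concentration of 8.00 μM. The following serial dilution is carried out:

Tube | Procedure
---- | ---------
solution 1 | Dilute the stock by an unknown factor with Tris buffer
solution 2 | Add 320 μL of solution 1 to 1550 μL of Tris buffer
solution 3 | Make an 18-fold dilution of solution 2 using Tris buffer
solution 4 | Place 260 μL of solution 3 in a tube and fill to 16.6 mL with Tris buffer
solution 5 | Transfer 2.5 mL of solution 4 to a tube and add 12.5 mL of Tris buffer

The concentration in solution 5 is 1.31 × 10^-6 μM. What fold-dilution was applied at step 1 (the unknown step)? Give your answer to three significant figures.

152-fold

Step 1: unknown factor x
Step 2: 320 μL + 1550 μL = 1870 μL total → factor 1870/320 = 5.8438
Step 3: 18-fold → factor 18
Step 4: 260 μL brought to 16.6 mL → factor 16600/260 = 63.846
Step 5: 2.5 mL + 12.5 mL = 15 mL total → factor 15/2.5 = 6
Product of known-step factors = 40295
Overall factor = 8.00 μM / (1.31 × 10^-6 μM) = 6.1069 × 10^6
x = 6.1069 × 10^6 / 40295 = 152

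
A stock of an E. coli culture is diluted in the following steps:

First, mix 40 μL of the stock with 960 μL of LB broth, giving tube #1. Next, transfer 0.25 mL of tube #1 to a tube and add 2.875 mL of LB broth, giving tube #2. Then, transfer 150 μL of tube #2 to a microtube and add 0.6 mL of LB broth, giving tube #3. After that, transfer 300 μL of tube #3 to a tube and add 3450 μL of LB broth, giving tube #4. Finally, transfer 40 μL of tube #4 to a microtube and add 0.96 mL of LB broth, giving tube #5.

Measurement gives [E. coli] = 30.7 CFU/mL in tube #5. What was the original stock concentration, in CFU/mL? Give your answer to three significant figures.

Step 1: 40 μL + 960 μL = 1000 μL total → factor 1000/40 = 25
Step 2: 0.25 mL + 2.875 mL = 3.125 mL total → factor 3.125/0.25 = 12.5
Step 3: 150 μL + 0.6 mL = 750 μL total → factor 750/150 = 5
Step 4: 300 μL + 3450 μL = 3750 μL total → factor 3750/300 = 12.5
Step 5: 40 μL + 0.96 mL = 1000 μL total → factor 1000/40 = 25
Overall dilution factor = 25 × 12.5 × 5 × 12.5 × 25 = 4.8828 × 10^5
Stock = 30.7 CFU/mL × 4.8828 × 10^5 = 1.50 × 10^7 CFU/mL

1.50 × 10^7 CFU/mL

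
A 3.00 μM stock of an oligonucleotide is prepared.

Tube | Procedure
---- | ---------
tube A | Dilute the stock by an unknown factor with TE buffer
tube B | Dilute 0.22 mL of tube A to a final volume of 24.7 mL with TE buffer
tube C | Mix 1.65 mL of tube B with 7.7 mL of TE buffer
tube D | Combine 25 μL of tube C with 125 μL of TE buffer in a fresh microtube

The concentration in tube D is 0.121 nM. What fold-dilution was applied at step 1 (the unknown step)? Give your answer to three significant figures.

6.50-fold

Step 1: unknown factor x
Step 2: 0.22 mL brought to 24.7 mL → factor 24.7/0.22 = 112.27
Step 3: 1.65 mL + 7.7 mL = 9.35 mL total → factor 9.35/1.65 = 5.6667
Step 4: 25 μL + 125 μL = 150 μL total → factor 150/25 = 6
Product of known-step factors = 3817.3
Overall factor = 3.00 μM / (0.121 nM) = 24793
x = 24793 / 3817.3 = 6.50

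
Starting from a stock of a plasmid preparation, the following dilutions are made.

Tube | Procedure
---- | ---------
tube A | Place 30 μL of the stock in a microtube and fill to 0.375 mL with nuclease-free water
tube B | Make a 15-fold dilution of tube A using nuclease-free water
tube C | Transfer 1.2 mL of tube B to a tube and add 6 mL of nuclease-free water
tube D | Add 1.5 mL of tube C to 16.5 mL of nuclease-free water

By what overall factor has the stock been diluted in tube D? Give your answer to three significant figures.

1.35 × 10^4

Step 1: 30 μL brought to 0.375 mL → factor 375/30 = 12.5
Step 2: 15-fold → factor 15
Step 3: 1.2 mL + 6 mL = 7.2 mL total → factor 7.2/1.2 = 6
Step 4: 1.5 mL + 16.5 mL = 18 mL total → factor 18/1.5 = 12
Overall dilution factor = 12.5 × 15 × 6 × 12 = 13500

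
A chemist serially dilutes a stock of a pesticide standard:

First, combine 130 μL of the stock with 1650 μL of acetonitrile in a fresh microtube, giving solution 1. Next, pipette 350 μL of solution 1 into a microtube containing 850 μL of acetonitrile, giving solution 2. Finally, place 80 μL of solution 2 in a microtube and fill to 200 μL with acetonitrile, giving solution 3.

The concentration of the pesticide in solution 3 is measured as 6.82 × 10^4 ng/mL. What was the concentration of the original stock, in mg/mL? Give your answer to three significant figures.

8.00 mg/mL

Step 1: 130 μL + 1650 μL = 1780 μL total → factor 1780/130 = 13.692
Step 2: 350 μL + 850 μL = 1200 μL total → factor 1200/350 = 3.4286
Step 3: 80 μL brought to 200 μL → factor 200/80 = 2.5
Overall dilution factor = 13.692 × 3.4286 × 2.5 = 117.36
Stock = 6.82 × 10^4 ng/mL × 117.36 = 8.004 × 10^6 ng/mL = 8.00 mg/mL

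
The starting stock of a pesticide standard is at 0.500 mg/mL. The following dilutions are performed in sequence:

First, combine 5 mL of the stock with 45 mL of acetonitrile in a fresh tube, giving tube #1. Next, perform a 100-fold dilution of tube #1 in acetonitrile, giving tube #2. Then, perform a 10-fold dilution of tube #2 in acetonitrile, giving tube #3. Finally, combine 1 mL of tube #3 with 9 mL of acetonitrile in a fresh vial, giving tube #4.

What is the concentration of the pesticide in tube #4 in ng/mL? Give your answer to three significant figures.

5.00 ng/mL

Step 1: 5 mL + 45 mL = 50 mL total → factor 50/5 = 10
Step 2: 100-fold → factor 100
Step 3: 10-fold → factor 10
Step 4: 1 mL + 9 mL = 10 mL total → factor 10/1 = 10
Overall dilution factor = 10 × 100 × 10 × 10 = 1 × 10^5
Final = 0.500 mg/mL / 1 × 10^5 = 5.000 × 10^-6 mg/mL = 5.00 ng/mL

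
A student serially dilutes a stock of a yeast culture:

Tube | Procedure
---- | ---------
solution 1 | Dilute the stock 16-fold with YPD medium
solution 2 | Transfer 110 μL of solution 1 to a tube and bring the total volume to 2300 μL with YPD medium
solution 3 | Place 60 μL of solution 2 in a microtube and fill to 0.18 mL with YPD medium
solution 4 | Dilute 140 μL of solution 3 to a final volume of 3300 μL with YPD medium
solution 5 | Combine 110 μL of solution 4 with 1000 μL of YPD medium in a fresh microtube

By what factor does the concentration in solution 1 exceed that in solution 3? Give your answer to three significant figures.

62.7

Step 1: 16-fold → factor 16
Step 2: 110 μL brought to 2300 μL → factor 2300/110 = 20.909
Step 3: 60 μL brought to 0.18 mL → factor 180/60 = 3
Dilution factor to solution 1 = 16; to solution 3 = 1003.6
[solution 1]/[solution 3] = (factor to solution 3)/(factor to solution 1) = 1003.6/16 = 62.7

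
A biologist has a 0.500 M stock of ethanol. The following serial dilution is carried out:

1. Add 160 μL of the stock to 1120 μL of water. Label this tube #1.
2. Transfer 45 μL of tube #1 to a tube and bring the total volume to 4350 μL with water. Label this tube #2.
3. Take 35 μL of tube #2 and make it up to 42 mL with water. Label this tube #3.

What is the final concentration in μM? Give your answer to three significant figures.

Step 1: 160 μL + 1120 μL = 1280 μL total → factor 1280/160 = 8
Step 2: 45 μL brought to 4350 μL → factor 4350/45 = 96.667
Step 3: 35 μL brought to 42 mL → factor 42000/35 = 1200
Overall dilution factor = 8 × 96.667 × 1200 = 9.28 × 10^5
Final = 0.500 M / 9.28 × 10^5 = 5.388 × 10^-7 M = 0.539 μM

0.539 μM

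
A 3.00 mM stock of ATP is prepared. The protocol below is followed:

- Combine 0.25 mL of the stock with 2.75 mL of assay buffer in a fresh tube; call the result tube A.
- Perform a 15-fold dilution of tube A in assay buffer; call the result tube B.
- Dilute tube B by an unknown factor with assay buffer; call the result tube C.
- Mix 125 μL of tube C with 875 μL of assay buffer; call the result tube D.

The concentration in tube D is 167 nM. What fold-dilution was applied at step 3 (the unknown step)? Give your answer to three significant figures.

Step 1: 0.25 mL + 2.75 mL = 3 mL total → factor 3/0.25 = 12
Step 2: 15-fold → factor 15
Step 3: unknown factor x
Step 4: 125 μL + 875 μL = 1000 μL total → factor 1000/125 = 8
Product of known-step factors = 1440
Overall factor = 3.00 mM / (167 nM) = 17964
x = 17964 / 1440 = 12.5

12.5-fold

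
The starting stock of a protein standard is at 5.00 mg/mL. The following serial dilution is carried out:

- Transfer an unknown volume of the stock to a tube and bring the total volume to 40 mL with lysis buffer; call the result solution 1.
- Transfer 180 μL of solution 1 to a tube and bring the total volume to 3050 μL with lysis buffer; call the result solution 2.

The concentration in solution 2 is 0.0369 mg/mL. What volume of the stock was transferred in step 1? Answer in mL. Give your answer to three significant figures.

5.00 mL

Step 1: v brought to 40 mL → factor = 40 mL/v
Step 2: 180 μL brought to 3050 μL → factor 3050/180 = 16.944
Product of known-step factors = 16.944
Overall factor = 5.00 mg/mL / (0.0369 mg/mL) = 135.5
Step-1 factor = 135.5 / 16.944 = 7.9968
v = 40 mL / 7.9968 = 5.00 mL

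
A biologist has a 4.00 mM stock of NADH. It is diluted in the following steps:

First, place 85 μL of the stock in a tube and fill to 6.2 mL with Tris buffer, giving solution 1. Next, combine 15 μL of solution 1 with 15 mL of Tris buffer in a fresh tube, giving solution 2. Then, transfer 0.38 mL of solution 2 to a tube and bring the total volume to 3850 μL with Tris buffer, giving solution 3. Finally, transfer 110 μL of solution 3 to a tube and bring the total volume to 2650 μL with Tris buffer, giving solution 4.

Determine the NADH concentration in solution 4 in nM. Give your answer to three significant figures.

Step 1: 85 μL brought to 6.2 mL → factor 6200/85 = 72.941
Step 2: 15 μL + 15 mL = 15015 μL total → factor 15015/15 = 1001
Step 3: 0.38 mL brought to 3850 μL → factor 3.85/0.38 = 10.132
Step 4: 110 μL brought to 2650 μL → factor 2650/110 = 24.091
Overall dilution factor = 72.941 × 1001 × 10.132 × 24.091 = 1.7821 × 10^7
Final = 4.00 mM / 1.7821 × 10^7 = 2.245 × 10^-7 mM = 0.224 nM

0.224 nM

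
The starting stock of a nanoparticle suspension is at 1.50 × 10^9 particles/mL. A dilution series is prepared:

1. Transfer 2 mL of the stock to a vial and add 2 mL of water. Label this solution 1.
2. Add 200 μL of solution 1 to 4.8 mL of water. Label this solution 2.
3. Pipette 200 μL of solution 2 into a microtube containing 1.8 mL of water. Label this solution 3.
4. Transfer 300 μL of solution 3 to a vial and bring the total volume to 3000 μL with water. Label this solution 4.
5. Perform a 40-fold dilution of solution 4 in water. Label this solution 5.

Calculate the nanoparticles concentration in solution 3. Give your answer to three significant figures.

Step 1: 2 mL + 2 mL = 4 mL total → factor 4/2 = 2
Step 2: 200 μL + 4.8 mL = 5000 μL total → factor 5000/200 = 25
Step 3: 200 μL + 1.8 mL = 2000 μL total → factor 2000/200 = 10
Dilution factor through solution 3 = 2 × 25 × 10 = 500
[solution 3] = 1.50 × 10^9 particles/mL / 500 = 3.00 × 10^6 particles/mL

3.00 × 10^6 particles/mL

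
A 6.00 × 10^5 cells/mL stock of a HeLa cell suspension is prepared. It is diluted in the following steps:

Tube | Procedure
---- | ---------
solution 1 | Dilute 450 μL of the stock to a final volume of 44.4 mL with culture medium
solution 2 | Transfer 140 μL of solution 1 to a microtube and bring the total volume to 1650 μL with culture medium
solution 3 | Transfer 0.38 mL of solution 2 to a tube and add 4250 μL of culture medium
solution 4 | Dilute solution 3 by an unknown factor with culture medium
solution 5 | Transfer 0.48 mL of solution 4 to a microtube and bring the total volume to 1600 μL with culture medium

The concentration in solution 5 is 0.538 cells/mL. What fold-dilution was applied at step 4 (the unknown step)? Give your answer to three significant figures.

Step 1: 450 μL brought to 44.4 mL → factor 44400/450 = 98.667
Step 2: 140 μL brought to 1650 μL → factor 1650/140 = 11.786
Step 3: 0.38 mL + 4250 μL = 4.63 mL total → factor 4.63/0.38 = 12.184
Step 4: unknown factor x
Step 5: 0.48 mL brought to 1600 μL → factor 1.6/0.48 = 3.3333
Product of known-step factors = 47228
Overall factor = 6.00 × 10^5 cells/mL / (0.538 cells/mL) = 1.1152 × 10^6
x = 1.1152 × 10^6 / 47228 = 23.6

23.6-fold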